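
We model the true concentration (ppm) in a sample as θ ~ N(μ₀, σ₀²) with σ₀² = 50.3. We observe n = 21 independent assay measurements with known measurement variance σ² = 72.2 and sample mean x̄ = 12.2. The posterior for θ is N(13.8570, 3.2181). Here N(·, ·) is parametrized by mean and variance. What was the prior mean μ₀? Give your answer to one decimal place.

μ₀ = 38.1

The posterior mean is a precision-weighted average: μ_n = (τ₀μ₀ + τ_data·x̄)/(τ₀+τ_data), with τ₀=1/σ₀² and τ_data=n/σ².
Here τ₀ = 1/50.3 = 0.019881 and τ_data = 21/72.2 = 0.290859, so τ_n = 0.310740.
Rearranging for μ₀: μ₀ = (μ_n·τ_n − τ_data·x̄)/τ₀ = (13.8570·0.310740 − 0.290859·12.2) / 0.019881 = 0.757444/0.019881 ≈ 38.1.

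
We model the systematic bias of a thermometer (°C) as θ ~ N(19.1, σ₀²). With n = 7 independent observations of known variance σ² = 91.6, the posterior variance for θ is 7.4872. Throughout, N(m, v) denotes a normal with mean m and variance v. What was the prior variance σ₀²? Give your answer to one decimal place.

σ₀² = 17.5

For the Normal–Normal model with known σ², precisions add: τ_n = τ₀ + n/σ².
So 1/σ₀² = 1/7.4872 − 7/91.6 = 0.133561 − 0.076419 = 0.057142.
Hence σ₀² = 1/0.057142 ≈ 17.5.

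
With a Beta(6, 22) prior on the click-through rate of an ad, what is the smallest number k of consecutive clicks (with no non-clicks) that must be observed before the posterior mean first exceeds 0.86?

After k clicks and 0 non-clicks the posterior is Beta(6+k, 22), with mean (6+k)/(6+22+k).
Set (6+k)/(28+k) > 0.86 and solve: k > (0.86·28 − 6)/(1 − 0.86) = 129.143.
The smallest integer exceeding 129.143 is 130, and checking k=130: (136)/(158) = 0.8608 > 0.86.

k = 130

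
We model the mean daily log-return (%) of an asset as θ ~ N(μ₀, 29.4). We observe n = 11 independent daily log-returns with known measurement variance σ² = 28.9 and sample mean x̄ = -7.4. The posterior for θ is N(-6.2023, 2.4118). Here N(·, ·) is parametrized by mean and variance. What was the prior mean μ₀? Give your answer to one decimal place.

μ₀ = 7.2

With known observation variance, the Normal–Normal posterior has precision τ_n = τ₀ + n/σ² and mean μ_n = (τ₀μ₀ + (n/σ²)x̄)/τ_n.
Here τ₀ = 1/29.4 = 0.034014 and τ_data = 11/28.9 = 0.380623, so τ_n = 0.414637.
Rearranging for μ₀: μ₀ = (μ_n·τ_n − τ_data·x̄)/τ₀ = (-6.2023·0.414637 − 0.380623·-7.4) / 0.034014 = 0.244907/0.034014 ≈ 7.2.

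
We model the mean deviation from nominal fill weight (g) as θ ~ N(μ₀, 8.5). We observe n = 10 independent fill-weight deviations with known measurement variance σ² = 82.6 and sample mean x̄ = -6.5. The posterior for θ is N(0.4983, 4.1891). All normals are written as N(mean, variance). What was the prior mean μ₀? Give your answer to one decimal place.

μ₀ = 7.7

The posterior mean is a precision-weighted average: μ_n = (τ₀μ₀ + τ_data·x̄)/(τ₀+τ_data), with τ₀=1/σ₀² and τ_data=n/σ².
Here τ₀ = 1/8.5 = 0.117647 and τ_data = 10/82.6 = 0.121065, so τ_n = 0.238712.
Rearranging for μ₀: μ₀ = (μ_n·τ_n − τ_data·x̄)/τ₀ = (0.4983·0.238712 − 0.121065·-6.5) / 0.117647 = 0.905873/0.117647 ≈ 7.7.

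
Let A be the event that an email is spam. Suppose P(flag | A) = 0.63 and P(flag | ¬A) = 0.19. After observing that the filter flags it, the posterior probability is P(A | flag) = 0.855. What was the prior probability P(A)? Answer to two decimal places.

Bayes' rule in odds form gives O(A|E) = O(A)·[P(E|A)/P(E|¬A)], hence O(A) = O(A|E)/LR.
Posterior odds = 0.855/(1−0.855) = 5.8966. LR = 0.63/0.19 = 3.3158.
Prior odds = 5.8966/3.3158 = 1.7783, so P(A) = 1.7783/(1+1.7783) ≈ 0.64.

P(A) = 0.64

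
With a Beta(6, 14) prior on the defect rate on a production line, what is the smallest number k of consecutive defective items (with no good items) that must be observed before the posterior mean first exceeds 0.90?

k = 121

After k defective items and 0 good items the posterior is Beta(6+k, 14), with mean (6+k)/(6+14+k).
Set (6+k)/(20+k) > 0.90 and solve: k > (0.90·20 − 6)/(1 − 0.90) = 120.000.
The smallest integer exceeding 120.000 is 121.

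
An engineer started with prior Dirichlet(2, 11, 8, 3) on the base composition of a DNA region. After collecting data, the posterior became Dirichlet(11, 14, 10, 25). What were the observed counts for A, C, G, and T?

For a Dirichlet(α) prior with multinomial counts c, the posterior is Dirichlet(α + c) componentwise.
Counts are posterior − prior componentwise: 11−2=9, 14−11=3, 10−8=2, 25−3=22.

counts (9, 3, 2, 22)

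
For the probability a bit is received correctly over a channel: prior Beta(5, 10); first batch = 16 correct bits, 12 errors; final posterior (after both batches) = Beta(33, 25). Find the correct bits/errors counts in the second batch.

Sequential conjugate updates are equivalent to a single update on the pooled data, so total successes = posterior α − prior α and total failures = posterior β − prior β.
Total across both batches: 33−5=28 correct bits, 25−10=15 errors.
Subtract the first batch: 28−16=12 correct bits and 15−12=3 errors.

12 correct bits and 3 errors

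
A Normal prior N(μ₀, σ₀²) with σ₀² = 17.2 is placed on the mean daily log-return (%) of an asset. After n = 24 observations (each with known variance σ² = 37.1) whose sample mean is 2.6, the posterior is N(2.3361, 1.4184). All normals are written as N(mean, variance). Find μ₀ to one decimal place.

With known observation variance, the Normal–Normal posterior has precision τ_n = τ₀ + n/σ² and mean μ_n = (τ₀μ₀ + (n/σ²)x̄)/τ_n.
Here τ₀ = 1/17.2 = 0.058140 and τ_data = 24/37.1 = 0.646900, so τ_n = 0.705040.
Rearranging for μ₀: μ₀ = (μ_n·τ_n − τ_data·x̄)/τ₀ = (2.3361·0.705040 − 0.646900·2.6) / 0.058140 = -0.034896/0.058140 ≈ -0.6.

μ₀ = -0.6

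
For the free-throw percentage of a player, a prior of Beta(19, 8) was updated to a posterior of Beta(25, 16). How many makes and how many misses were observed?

Under Beta–binomial conjugacy the posterior parameters are (a+s, b+f).
Match parameters: s=25−19=6, f=16−8=8.

6 makes and 8 misses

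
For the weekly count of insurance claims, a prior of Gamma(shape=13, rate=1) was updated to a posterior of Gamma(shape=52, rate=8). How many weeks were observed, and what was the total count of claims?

n = 7 weeks with total 39 claims

Gamma–Poisson conjugacy: posterior shape = α + Σxᵢ, posterior rate = β + n.
Matching: Σxᵢ = 52 − 13 = 39 and n = 8 − 1 = 7.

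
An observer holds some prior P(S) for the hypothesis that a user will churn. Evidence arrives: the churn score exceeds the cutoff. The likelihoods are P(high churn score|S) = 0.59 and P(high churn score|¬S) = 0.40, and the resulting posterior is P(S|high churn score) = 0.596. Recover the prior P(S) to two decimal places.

In odds form, posterior odds = prior odds × likelihood ratio, so prior odds = posterior odds ÷ LR.
Posterior odds = 0.596/(1−0.596) = 1.4752. LR = 0.59/0.40 = 1.4750.
Prior odds = 1.4752/1.4750 = 1.0001, so P(S) = 1.0001/(1+1.0001) ≈ 0.50.

P(S) = 0.50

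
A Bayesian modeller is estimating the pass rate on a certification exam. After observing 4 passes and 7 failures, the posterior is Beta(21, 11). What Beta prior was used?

Beta is conjugate to the binomial likelihood: posterior = Beta(α+s, β+f).
So α = 21 − 4 = 17 and β = 11 − 7 = 4.

Beta(17, 4)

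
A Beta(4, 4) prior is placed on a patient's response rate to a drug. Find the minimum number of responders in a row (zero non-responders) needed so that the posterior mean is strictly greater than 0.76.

After k responders and 0 non-responders the posterior is Beta(4+k, 4), with mean (4+k)/(4+4+k).
Set (4+k)/(8+k) > 0.76 and solve: k > (0.76·8 − 4)/(1 − 0.76) = 8.667.
The smallest integer exceeding 8.667 is 9.

k = 9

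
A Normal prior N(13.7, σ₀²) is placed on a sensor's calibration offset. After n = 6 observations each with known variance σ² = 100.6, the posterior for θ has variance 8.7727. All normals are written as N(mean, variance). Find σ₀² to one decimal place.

σ₀² = 18.4

For the Normal–Normal model with known σ², precisions add: τ_n = τ₀ + n/σ².
So 1/σ₀² = 1/8.7727 − 6/100.6 = 0.113990 − 0.059642 = 0.054348.
Hence σ₀² = 1/0.054348 ≈ 18.4.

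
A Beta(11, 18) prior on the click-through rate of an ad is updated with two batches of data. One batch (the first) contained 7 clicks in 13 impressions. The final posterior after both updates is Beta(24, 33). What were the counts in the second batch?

6 clicks and 9 non-clicks

Because Beta–binomial updating is additive in the counts, the combined data contributed (α_post−α_prior, β_post−β_prior) successes and failures.
Total across both batches: 24−11=13 clicks, 33−18=15 non-clicks.
Subtract the first batch: 13−7=6 clicks and 15−6=9 non-clicks.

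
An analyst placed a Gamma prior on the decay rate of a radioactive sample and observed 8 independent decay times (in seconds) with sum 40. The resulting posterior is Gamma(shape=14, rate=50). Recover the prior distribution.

For an exponential likelihood with a Gamma(α, β) prior on the rate, n observations with total T give posterior Gamma(α+n, β+T).
So α = 14 − 8 = 6 and β = 50 − 40 = 10.

Gamma(shape=6, rate=10)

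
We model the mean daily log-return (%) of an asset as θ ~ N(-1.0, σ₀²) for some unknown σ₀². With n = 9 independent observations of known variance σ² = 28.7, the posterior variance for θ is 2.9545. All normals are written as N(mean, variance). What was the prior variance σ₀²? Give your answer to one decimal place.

σ₀² = 40.2

For the Normal–Normal model with known σ², precisions add: τ_n = τ₀ + n/σ².
So 1/σ₀² = 1/2.9545 − 9/28.7 = 0.338467 − 0.313589 = 0.024878.
Hence σ₀² = 1/0.024878 ≈ 40.2.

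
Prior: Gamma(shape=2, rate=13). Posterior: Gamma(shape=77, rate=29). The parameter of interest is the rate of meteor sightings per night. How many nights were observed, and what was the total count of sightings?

A Gamma(α, β) prior (rate parametrization) on a Poisson rate with n observations summing to S gives posterior Gamma(α+S, β+n).
Matching: Σxᵢ = 77 − 2 = 75 and n = 29 − 13 = 16.

n = 16 nights with total 75 sightings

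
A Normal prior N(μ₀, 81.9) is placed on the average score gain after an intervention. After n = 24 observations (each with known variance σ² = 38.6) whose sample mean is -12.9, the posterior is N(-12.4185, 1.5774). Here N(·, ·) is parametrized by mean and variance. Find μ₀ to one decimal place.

With known observation variance, the Normal–Normal posterior has precision τ_n = τ₀ + n/σ² and mean μ_n = (τ₀μ₀ + (n/σ²)x̄)/τ_n.
Here τ₀ = 1/81.9 = 0.012210 and τ_data = 24/38.6 = 0.621762, so τ_n = 0.633972.
Rearranging for μ₀: μ₀ = (μ_n·τ_n − τ_data·x̄)/τ₀ = (-12.4185·0.633972 − 0.621762·-12.9) / 0.012210 = 0.147749/0.012210 ≈ 12.1.

μ₀ = 12.1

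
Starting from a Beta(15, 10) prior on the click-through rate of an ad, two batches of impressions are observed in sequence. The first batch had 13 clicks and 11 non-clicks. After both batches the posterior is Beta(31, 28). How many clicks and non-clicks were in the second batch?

Sequential conjugate updates are equivalent to a single update on the pooled data, so total successes = posterior α − prior α and total failures = posterior β − prior β.
Total across both batches: 31−15=16 clicks, 28−10=18 non-clicks.
Subtract the first batch: 16−13=3 clicks and 18−11=7 non-clicks.

3 clicks and 7 non-clicks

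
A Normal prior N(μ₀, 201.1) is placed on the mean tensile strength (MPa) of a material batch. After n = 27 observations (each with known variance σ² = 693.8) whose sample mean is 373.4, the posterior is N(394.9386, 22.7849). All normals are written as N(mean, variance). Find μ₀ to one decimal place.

With known observation variance, the Normal–Normal posterior has precision τ_n = τ₀ + n/σ² and mean μ_n = (τ₀μ₀ + (n/σ²)x̄)/τ_n.
Here τ₀ = 1/201.1 = 0.004973 and τ_data = 27/693.8 = 0.038916, so τ_n = 0.043889.
Rearranging for μ₀: μ₀ = (μ_n·τ_n − τ_data·x̄)/τ₀ = (394.9386·0.043889 − 0.038916·373.4) / 0.004973 = 2.802226/0.004973 ≈ 563.5.

μ₀ = 563.5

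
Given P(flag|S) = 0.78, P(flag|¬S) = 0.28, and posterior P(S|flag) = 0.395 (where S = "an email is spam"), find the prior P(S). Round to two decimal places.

P(S) = 0.19

In odds form, posterior odds = prior odds × likelihood ratio, so prior odds = posterior odds ÷ LR.
Posterior odds = 0.395/(1−0.395) = 0.6529. LR = 0.78/0.28 = 2.7857.
Prior odds = 0.6529/2.7857 = 0.2344, so P(S) = 0.2344/(1+0.2344) ≈ 0.19.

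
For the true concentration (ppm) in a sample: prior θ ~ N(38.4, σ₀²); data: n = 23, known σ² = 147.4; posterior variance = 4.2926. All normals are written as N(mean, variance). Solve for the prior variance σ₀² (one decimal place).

Posterior precision equals prior precision plus data precision: 1/σ_n² = 1/σ₀² + n/σ².
So 1/σ₀² = 1/4.2926 − 23/147.4 = 0.232959 − 0.156038 = 0.076921.
Hence σ₀² = 1/0.076921 ≈ 13.0.

σ₀² = 13.0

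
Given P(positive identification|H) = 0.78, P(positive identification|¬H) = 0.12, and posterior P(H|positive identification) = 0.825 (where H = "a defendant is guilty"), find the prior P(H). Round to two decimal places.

Bayes' rule in odds form gives O(H|E) = O(H)·[P(E|H)/P(E|¬H)], hence O(H) = O(H|E)/LR.
Posterior odds = 0.825/(1−0.825) = 4.7143. LR = 0.78/0.12 = 6.5000.
Prior odds = 4.7143/6.5000 = 0.7253, so P(H) = 0.7253/(1+0.7253) ≈ 0.42.

P(H) = 0.42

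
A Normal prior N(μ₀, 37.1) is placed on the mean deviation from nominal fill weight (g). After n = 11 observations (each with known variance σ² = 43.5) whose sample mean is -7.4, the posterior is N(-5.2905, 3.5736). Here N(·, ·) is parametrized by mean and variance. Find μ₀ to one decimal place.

μ₀ = 14.5

With known observation variance, the Normal–Normal posterior has precision τ_n = τ₀ + n/σ² and mean μ_n = (τ₀μ₀ + (n/σ²)x̄)/τ_n.
Here τ₀ = 1/37.1 = 0.026954 and τ_data = 11/43.5 = 0.252874, so τ_n = 0.279828.
Rearranging for μ₀: μ₀ = (μ_n·τ_n − τ_data·x̄)/τ₀ = (-5.2905·0.279828 − 0.252874·-7.4) / 0.026954 = 0.390838/0.026954 ≈ 14.5.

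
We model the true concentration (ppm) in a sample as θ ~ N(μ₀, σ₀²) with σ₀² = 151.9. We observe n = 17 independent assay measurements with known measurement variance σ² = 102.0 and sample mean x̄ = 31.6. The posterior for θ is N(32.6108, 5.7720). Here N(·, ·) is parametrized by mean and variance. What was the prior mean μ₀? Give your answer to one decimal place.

μ₀ = 58.2

The posterior mean is a precision-weighted average: μ_n = (τ₀μ₀ + τ_data·x̄)/(τ₀+τ_data), with τ₀=1/σ₀² and τ_data=n/σ².
Here τ₀ = 1/151.9 = 0.006583 and τ_data = 17/102.0 = 0.166667, so τ_n = 0.173250.
Rearranging for μ₀: μ₀ = (μ_n·τ_n − τ_data·x̄)/τ₀ = (32.6108·0.173250 − 0.166667·31.6) / 0.006583 = 0.383144/0.006583 ≈ 58.2.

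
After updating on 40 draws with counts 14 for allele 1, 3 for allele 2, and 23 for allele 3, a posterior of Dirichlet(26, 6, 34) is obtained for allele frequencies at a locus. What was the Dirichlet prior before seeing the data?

For a Dirichlet(α) prior with multinomial counts c, the posterior is Dirichlet(α + c) componentwise.
Subtract each count from the matching posterior parameter: 26−14=12, 6−3=3, 34−23=11.

Dirichlet(12, 3, 11)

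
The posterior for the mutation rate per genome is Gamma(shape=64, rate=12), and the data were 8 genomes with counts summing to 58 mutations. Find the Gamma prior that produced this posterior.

Gamma(shape=6, rate=4)

A Gamma(α, β) prior (rate parametrization) on a Poisson rate with n observations summing to S gives posterior Gamma(α+S, β+n).
So α = 64 − 58 = 6 and β = 12 − 8 = 4.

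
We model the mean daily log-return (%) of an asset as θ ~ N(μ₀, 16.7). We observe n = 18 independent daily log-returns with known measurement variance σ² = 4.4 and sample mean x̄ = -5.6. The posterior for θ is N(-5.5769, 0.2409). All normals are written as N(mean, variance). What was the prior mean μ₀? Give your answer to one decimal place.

μ₀ = -4.0

With known observation variance, the Normal–Normal posterior has precision τ_n = τ₀ + n/σ² and mean μ_n = (τ₀μ₀ + (n/σ²)x̄)/τ_n.
Here τ₀ = 1/16.7 = 0.059880 and τ_data = 18/4.4 = 4.090909, so τ_n = 4.150789.
Rearranging for μ₀: μ₀ = (μ_n·τ_n − τ_data·x̄)/τ₀ = (-5.5769·4.150789 − 4.090909·-5.6) / 0.059880 = -0.239445/0.059880 ≈ -4.0.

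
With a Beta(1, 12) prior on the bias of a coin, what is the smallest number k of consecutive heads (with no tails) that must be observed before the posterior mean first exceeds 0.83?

After k heads and 0 tails the posterior is Beta(1+k, 12), with mean (1+k)/(1+12+k).
Set (1+k)/(13+k) > 0.83 and solve: k > (0.83·13 − 1)/(1 − 0.83) = 57.588.
The smallest integer exceeding 57.588 is 58, and checking k=58: (59)/(71) = 0.8310 > 0.83.

k = 58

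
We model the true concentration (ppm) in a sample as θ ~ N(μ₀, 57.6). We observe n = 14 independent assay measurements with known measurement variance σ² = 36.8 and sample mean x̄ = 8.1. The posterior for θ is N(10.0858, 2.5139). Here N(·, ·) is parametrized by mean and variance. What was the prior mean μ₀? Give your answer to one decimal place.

μ₀ = 53.6

The posterior mean is a precision-weighted average: μ_n = (τ₀μ₀ + τ_data·x̄)/(τ₀+τ_data), with τ₀=1/σ₀² and τ_data=n/σ².
Here τ₀ = 1/57.6 = 0.017361 and τ_data = 14/36.8 = 0.380435, so τ_n = 0.397796.
Rearranging for μ₀: μ₀ = (μ_n·τ_n − τ_data·x̄)/τ₀ = (10.0858·0.397796 − 0.380435·8.1) / 0.017361 = 0.930567/0.017361 ≈ 53.6.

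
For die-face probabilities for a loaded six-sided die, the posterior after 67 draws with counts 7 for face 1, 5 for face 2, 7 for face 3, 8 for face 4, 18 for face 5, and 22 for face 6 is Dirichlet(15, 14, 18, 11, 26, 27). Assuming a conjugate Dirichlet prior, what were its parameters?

For a Dirichlet(α) prior with multinomial counts c, the posterior is Dirichlet(α + c) componentwise.
Subtract each count from the matching posterior parameter: 15−7=8, 14−5=9, 18−7=11, 11−8=3, 26−18=8, 27−22=5.

Dirichlet(8, 9, 11, 3, 8, 5)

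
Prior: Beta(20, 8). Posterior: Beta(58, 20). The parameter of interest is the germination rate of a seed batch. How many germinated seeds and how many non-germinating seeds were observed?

Beta is conjugate to the binomial likelihood: posterior = Beta(a+s, b+f).
So s = 58 − 20 = 38 and f = 20 − 8 = 12.

38 germinated seeds and 12 non-germinating seeds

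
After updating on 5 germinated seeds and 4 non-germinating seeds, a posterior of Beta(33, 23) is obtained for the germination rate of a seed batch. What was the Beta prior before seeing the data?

Under Beta–binomial conjugacy the posterior parameters are (a+s, b+f).
So a = 33 − 5 = 28 and b = 23 − 4 = 19.

Beta(28, 19)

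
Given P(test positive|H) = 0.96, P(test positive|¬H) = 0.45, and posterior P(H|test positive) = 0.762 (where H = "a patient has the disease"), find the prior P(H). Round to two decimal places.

Bayes' rule in odds form gives O(H|E) = O(H)·[P(E|H)/P(E|¬H)], hence O(H) = O(H|E)/LR.
Posterior odds = 0.762/(1−0.762) = 3.2017. LR = 0.96/0.45 = 2.1333.
Prior odds = 3.2017/2.1333 = 1.5008, so P(H) = 1.5008/(1+1.5008) ≈ 0.60.

P(H) = 0.60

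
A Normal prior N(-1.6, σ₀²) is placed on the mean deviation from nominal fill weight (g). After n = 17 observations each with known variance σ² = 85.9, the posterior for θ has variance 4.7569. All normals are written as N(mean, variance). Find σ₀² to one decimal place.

σ₀² = 81.2

Posterior precision equals prior precision plus data precision: 1/σ_n² = 1/σ₀² + n/σ².
So 1/σ₀² = 1/4.7569 − 17/85.9 = 0.210221 − 0.197905 = 0.012316.
Hence σ₀² = 1/0.012316 ≈ 81.2.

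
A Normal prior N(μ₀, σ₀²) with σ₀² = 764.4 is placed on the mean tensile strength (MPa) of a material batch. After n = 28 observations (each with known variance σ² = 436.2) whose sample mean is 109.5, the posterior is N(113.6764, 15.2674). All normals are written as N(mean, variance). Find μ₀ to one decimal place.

With known observation variance, the Normal–Normal posterior has precision τ_n = τ₀ + n/σ² and mean μ_n = (τ₀μ₀ + (n/σ²)x̄)/τ_n.
Here τ₀ = 1/764.4 = 0.001308 and τ_data = 28/436.2 = 0.064191, so τ_n = 0.065499.
Rearranging for μ₀: μ₀ = (μ_n·τ_n − τ_data·x̄)/τ₀ = (113.6764·0.065499 − 0.064191·109.5) / 0.001308 = 0.416776/0.001308 ≈ 318.6.

μ₀ = 318.6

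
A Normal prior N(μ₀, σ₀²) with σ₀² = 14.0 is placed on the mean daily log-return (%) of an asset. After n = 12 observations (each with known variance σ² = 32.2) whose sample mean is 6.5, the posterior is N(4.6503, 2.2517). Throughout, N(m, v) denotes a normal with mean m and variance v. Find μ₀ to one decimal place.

With known observation variance, the Normal–Normal posterior has precision τ_n = τ₀ + n/σ² and mean μ_n = (τ₀μ₀ + (n/σ²)x̄)/τ_n.
Here τ₀ = 1/14.0 = 0.071429 and τ_data = 12/32.2 = 0.372671, so τ_n = 0.444100.
Rearranging for μ₀: μ₀ = (μ_n·τ_n − τ_data·x̄)/τ₀ = (4.6503·0.444100 − 0.372671·6.5) / 0.071429 = -0.357163/0.071429 ≈ -5.0.

μ₀ = -5.0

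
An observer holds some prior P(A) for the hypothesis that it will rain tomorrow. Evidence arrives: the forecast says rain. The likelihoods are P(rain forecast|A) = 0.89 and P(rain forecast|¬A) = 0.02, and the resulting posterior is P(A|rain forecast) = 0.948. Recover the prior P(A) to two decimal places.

P(A) = 0.29

In odds form, posterior odds = prior odds × likelihood ratio, so prior odds = posterior odds ÷ LR.
Posterior odds = 0.948/(1−0.948) = 18.2308. LR = 0.89/0.02 = 44.5000.
Prior odds = 18.2308/44.5000 = 0.4097, so P(A) = 0.4097/(1+0.4097) ≈ 0.29.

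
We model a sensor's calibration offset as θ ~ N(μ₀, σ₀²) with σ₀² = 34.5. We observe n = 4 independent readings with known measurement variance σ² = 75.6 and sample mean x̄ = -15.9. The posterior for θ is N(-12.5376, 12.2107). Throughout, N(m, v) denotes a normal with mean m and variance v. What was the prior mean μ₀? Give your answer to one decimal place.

With known observation variance, the Normal–Normal posterior has precision τ_n = τ₀ + n/σ² and mean μ_n = (τ₀μ₀ + (n/σ²)x̄)/τ_n.
Here τ₀ = 1/34.5 = 0.028986 and τ_data = 4/75.6 = 0.052910, so τ_n = 0.081896.
Rearranging for μ₀: μ₀ = (μ_n·τ_n − τ_data·x̄)/τ₀ = (-12.5376·0.081896 − 0.052910·-15.9) / 0.028986 = -0.185510/0.028986 ≈ -6.4.

μ₀ = -6.4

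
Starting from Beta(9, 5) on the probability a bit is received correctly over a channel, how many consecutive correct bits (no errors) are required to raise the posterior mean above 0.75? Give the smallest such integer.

After k correct bits and 0 errors the posterior is Beta(9+k, 5), with mean (9+k)/(9+5+k).
Set (9+k)/(14+k) > 0.75 and solve: k > (0.75·14 − 9)/(1 − 0.75) = 6.000.
The smallest integer exceeding 6.000 is 7, and checking k=7: (16)/(21) = 0.7619 > 0.75.

k = 7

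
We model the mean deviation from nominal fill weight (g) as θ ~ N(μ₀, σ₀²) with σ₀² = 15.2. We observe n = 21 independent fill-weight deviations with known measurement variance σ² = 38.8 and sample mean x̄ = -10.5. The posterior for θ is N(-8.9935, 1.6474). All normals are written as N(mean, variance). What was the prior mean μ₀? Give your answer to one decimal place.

μ₀ = 3.4

The posterior mean is a precision-weighted average: μ_n = (τ₀μ₀ + τ_data·x̄)/(τ₀+τ_data), with τ₀=1/σ₀² and τ_data=n/σ².
Here τ₀ = 1/15.2 = 0.065789 and τ_data = 21/38.8 = 0.541237, so τ_n = 0.607026.
Rearranging for μ₀: μ₀ = (μ_n·τ_n − τ_data·x̄)/τ₀ = (-8.9935·0.607026 − 0.541237·-10.5) / 0.065789 = 0.223700/0.065789 ≈ 3.4.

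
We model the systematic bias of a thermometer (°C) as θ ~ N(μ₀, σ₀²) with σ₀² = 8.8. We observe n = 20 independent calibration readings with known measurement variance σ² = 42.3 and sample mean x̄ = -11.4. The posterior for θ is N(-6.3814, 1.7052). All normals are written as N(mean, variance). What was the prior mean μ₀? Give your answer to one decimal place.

μ₀ = 14.5

With known observation variance, the Normal–Normal posterior has precision τ_n = τ₀ + n/σ² and mean μ_n = (τ₀μ₀ + (n/σ²)x̄)/τ_n.
Here τ₀ = 1/8.8 = 0.113636 and τ_data = 20/42.3 = 0.472813, so τ_n = 0.586449.
Rearranging for μ₀: μ₀ = (μ_n·τ_n − τ_data·x̄)/τ₀ = (-6.3814·0.586449 − 0.472813·-11.4) / 0.113636 = 1.647703/0.113636 ≈ 14.5.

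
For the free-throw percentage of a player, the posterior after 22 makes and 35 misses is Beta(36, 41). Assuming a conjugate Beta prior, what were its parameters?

Under Beta–binomial conjugacy the posterior parameters are (a+s, b+f).
So a = 36 − 22 = 14 and b = 41 − 35 = 6.

Beta(14, 6)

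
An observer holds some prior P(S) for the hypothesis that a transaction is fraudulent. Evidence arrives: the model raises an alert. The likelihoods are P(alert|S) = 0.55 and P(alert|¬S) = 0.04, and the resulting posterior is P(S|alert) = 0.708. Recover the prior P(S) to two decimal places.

Bayes' rule in odds form gives O(S|E) = O(S)·[P(E|S)/P(E|¬S)], hence O(S) = O(S|E)/LR.
Posterior odds = 0.708/(1−0.708) = 2.4247. LR = 0.55/0.04 = 13.7500.
Prior odds = 2.4247/13.7500 = 0.1763, so P(S) = 0.1763/(1+0.1763) ≈ 0.15.

P(S) = 0.15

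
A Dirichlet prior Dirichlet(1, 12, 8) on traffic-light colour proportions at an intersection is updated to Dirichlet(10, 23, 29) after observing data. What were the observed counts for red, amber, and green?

For a Dirichlet(α) prior with multinomial counts c, the posterior is Dirichlet(α + c) componentwise.
Counts are posterior − prior componentwise: 10−1=9, 23−12=11, 29−8=21.

counts (9, 11, 21)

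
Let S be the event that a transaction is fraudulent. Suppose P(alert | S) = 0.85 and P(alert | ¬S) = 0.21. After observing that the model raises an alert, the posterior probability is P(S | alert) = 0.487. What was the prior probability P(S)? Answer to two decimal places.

In odds form, posterior odds = prior odds × likelihood ratio, so prior odds = posterior odds ÷ LR.
Posterior odds = 0.487/(1−0.487) = 0.9493. LR = 0.85/0.21 = 4.0476.
Prior odds = 0.9493/4.0476 = 0.2345, so P(S) = 0.2345/(1+0.2345) ≈ 0.19.

P(S) = 0.19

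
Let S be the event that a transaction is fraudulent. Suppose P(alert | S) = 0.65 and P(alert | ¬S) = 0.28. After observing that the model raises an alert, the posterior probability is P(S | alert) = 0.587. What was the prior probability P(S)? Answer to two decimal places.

P(S) = 0.38

Bayes' rule in odds form gives O(S|E) = O(S)·[P(E|S)/P(E|¬S)], hence O(S) = O(S|E)/LR.
Posterior odds = 0.587/(1−0.587) = 1.4213. LR = 0.65/0.28 = 2.3214.
Prior odds = 1.4213/2.3214 = 0.6123, so P(S) = 0.6123/(1+0.6123) ≈ 0.38.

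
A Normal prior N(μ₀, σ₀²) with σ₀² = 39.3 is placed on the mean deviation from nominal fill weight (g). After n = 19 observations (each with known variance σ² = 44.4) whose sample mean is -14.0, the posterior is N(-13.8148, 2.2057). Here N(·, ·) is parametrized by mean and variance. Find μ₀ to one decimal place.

μ₀ = -10.7

With known observation variance, the Normal–Normal posterior has precision τ_n = τ₀ + n/σ² and mean μ_n = (τ₀μ₀ + (n/σ²)x̄)/τ_n.
Here τ₀ = 1/39.3 = 0.025445 and τ_data = 19/44.4 = 0.427928, so τ_n = 0.453373.
Rearranging for μ₀: μ₀ = (μ_n·τ_n − τ_data·x̄)/τ₀ = (-13.8148·0.453373 − 0.427928·-14.0) / 0.025445 = -0.272265/0.025445 ≈ -10.7.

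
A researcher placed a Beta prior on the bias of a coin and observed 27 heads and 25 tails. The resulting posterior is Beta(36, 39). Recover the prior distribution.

A Beta(a, b) prior with s successes and f failures in binomial data gives a Beta(a+s, b+f) posterior.
Subtract the data counts: 36−27=9, 39−25=14.

Beta(9, 14)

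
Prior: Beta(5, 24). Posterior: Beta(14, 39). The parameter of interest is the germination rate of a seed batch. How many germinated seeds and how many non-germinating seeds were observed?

9 germinated seeds and 15 non-germinating seeds

Beta is conjugate to the binomial likelihood: posterior = Beta(a+s, b+f).
Match parameters: s=14−5=9, f=39−24=15.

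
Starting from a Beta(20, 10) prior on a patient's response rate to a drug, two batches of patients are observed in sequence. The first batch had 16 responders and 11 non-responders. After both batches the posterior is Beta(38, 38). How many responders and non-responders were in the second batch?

Because Beta–binomial updating is additive in the counts, the combined data contributed (α_post−α_prior, β_post−β_prior) successes and failures.
Total across both batches: 38−20=18 responders, 38−10=28 non-responders.
Subtract the first batch: 18−16=2 responders and 28−11=17 non-responders.

2 responders and 17 non-responders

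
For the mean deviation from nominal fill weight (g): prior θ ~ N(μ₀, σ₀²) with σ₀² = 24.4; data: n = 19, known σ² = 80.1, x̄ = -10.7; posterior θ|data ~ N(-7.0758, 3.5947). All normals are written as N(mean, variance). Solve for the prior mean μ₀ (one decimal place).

μ₀ = 13.9

With known observation variance, the Normal–Normal posterior has precision τ_n = τ₀ + n/σ² and mean μ_n = (τ₀μ₀ + (n/σ²)x̄)/τ_n.
Here τ₀ = 1/24.4 = 0.040984 and τ_data = 19/80.1 = 0.237203, so τ_n = 0.278187.
Rearranging for μ₀: μ₀ = (μ_n·τ_n − τ_data·x̄)/τ₀ = (-7.0758·0.278187 − 0.237203·-10.7) / 0.040984 = 0.569677/0.040984 ≈ 13.9.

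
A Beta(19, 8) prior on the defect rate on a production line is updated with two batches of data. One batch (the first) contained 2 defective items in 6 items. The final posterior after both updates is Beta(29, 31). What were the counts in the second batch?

8 defective items and 19 good items

Sequential conjugate updates are equivalent to a single update on the pooled data, so total successes = posterior α − prior α and total failures = posterior β − prior β.
Total across both batches: 29−19=10 defective items, 31−8=23 good items.
Subtract the first batch: 10−2=8 defective items and 23−4=19 good items.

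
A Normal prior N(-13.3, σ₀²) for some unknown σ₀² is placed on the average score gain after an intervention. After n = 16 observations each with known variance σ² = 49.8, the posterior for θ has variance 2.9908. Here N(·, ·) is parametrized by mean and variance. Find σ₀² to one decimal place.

σ₀² = 76.5

Posterior precision equals prior precision plus data precision: 1/σ_n² = 1/σ₀² + n/σ².
So 1/σ₀² = 1/2.9908 − 16/49.8 = 0.334359 − 0.321285 = 0.013074.
Hence σ₀² = 1/0.013074 ≈ 76.5.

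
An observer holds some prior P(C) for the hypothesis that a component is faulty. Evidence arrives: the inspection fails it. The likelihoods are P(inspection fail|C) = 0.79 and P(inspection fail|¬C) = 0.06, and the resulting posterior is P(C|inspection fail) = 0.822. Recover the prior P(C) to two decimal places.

Bayes' rule in odds form gives O(C|E) = O(C)·[P(E|C)/P(E|¬C)], hence O(C) = O(C|E)/LR.
Posterior odds = 0.822/(1−0.822) = 4.6180. LR = 0.79/0.06 = 13.1667.
Prior odds = 4.6180/13.1667 = 0.3507, so P(C) = 0.3507/(1+0.3507) ≈ 0.26.

P(C) = 0.26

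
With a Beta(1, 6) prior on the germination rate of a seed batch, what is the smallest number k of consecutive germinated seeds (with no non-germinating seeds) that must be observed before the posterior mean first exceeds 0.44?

k = 4

After k germinated seeds and 0 non-germinating seeds the posterior is Beta(1+k, 6), with mean (1+k)/(1+6+k).
Set (1+k)/(7+k) > 0.44 and solve: k > (0.44·7 − 1)/(1 − 0.44) = 3.714.
The smallest integer exceeding 3.714 is 4, and checking k=4: (5)/(11) = 0.4545 > 0.44.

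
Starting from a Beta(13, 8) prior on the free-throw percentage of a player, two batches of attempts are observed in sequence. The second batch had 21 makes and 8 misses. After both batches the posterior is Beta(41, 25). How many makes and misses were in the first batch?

7 makes and 9 misses

Sequential conjugate updates are equivalent to a single update on the pooled data, so total successes = posterior α − prior α and total failures = posterior β − prior β.
Total across both batches: 41−13=28 makes, 25−8=17 misses.
Subtract the second batch: 28−21=7 makes and 17−8=9 misses.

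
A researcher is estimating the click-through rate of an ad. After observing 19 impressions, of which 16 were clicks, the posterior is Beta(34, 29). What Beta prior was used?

Beta(18, 26)

A Beta(a, b) prior with s successes and f failures in binomial data gives a Beta(a+s, b+f) posterior.
So a = 34 − 16 = 18 and b = 29 − 3 = 26.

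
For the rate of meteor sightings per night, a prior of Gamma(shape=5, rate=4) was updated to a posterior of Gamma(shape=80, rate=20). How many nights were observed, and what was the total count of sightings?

n = 16 nights with total 75 sightings

Gamma–Poisson conjugacy: posterior shape = α + Σxᵢ, posterior rate = β + n.
Matching: Σxᵢ = 80 − 5 = 75 and n = 20 − 4 = 16.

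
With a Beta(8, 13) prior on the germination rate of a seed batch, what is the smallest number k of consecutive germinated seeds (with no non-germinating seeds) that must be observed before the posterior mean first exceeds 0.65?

k = 17

After k germinated seeds and 0 non-germinating seeds the posterior is Beta(8+k, 13), with mean (8+k)/(8+13+k).
Set (8+k)/(21+k) > 0.65 and solve: k > (0.65·21 − 8)/(1 − 0.65) = 16.143.
The smallest integer exceeding 16.143 is 17.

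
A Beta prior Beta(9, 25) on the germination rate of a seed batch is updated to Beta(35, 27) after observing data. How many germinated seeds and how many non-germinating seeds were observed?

Beta is conjugate to the binomial likelihood: posterior = Beta(a+s, b+f).
So s = 35 − 9 = 26 and f = 27 − 25 = 2.

26 germinated seeds and 2 non-germinating seeds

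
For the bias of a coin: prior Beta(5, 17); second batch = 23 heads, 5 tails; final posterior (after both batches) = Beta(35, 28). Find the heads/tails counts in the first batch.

7 heads and 6 tails

Because Beta–binomial updating is additive in the counts, the combined data contributed (α_post−α_prior, β_post−β_prior) successes and failures.
Total across both batches: 35−5=30 heads, 28−17=11 tails.
Subtract the second batch: 30−23=7 heads and 11−5=6 tails.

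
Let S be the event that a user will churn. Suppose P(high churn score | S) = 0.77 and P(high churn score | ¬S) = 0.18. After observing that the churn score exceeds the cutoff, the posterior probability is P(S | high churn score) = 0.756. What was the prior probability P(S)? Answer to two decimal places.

P(S) = 0.42

Bayes' rule in odds form gives O(S|E) = O(S)·[P(E|S)/P(E|¬S)], hence O(S) = O(S|E)/LR.
Posterior odds = 0.756/(1−0.756) = 3.0984. LR = 0.77/0.18 = 4.2778.
Prior odds = 3.0984/4.2778 = 0.7243, so P(S) = 0.7243/(1+0.7243) ≈ 0.42.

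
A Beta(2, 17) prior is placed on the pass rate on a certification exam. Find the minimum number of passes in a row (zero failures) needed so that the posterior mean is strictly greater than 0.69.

After k passes and 0 failures the posterior is Beta(2+k, 17), with mean (2+k)/(2+17+k).
Set (2+k)/(19+k) > 0.69 and solve: k > (0.69·19 − 2)/(1 − 0.69) = 35.839.
The smallest integer exceeding 35.839 is 36.

k = 36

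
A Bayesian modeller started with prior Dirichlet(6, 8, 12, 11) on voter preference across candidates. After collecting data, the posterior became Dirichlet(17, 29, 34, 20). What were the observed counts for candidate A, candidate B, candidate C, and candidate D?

For a Dirichlet(α) prior with multinomial counts c, the posterior is Dirichlet(α + c) componentwise.
Counts are posterior − prior componentwise: 17−6=11, 29−8=21, 34−12=22, 20−11=9.

counts (11, 21, 22, 9)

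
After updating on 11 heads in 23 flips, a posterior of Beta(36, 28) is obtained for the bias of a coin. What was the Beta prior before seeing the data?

Beta is conjugate to the binomial likelihood: posterior = Beta(α+s, β+f).
So α = 36 − 11 = 25 and β = 28 − 12 = 16.

Beta(25, 16)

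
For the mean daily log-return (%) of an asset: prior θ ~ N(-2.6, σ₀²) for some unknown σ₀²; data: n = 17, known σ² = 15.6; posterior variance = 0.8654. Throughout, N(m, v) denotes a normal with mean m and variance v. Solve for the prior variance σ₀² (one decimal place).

Posterior precision equals prior precision plus data precision: 1/σ_n² = 1/σ₀² + n/σ².
So 1/σ₀² = 1/0.8654 − 17/15.6 = 1.155535 − 1.089744 = 0.065791.
Hence σ₀² = 1/0.065791 ≈ 15.2.

σ₀² = 15.2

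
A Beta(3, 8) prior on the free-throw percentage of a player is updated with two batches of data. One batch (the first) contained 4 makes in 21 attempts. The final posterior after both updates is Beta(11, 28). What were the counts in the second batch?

Sequential conjugate updates are equivalent to a single update on the pooled data, so total successes = posterior α − prior α and total failures = posterior β − prior β.
Total across both batches: 11−3=8 makes, 28−8=20 misses.
Subtract the first batch: 8−4=4 makes and 20−17=3 misses.

4 makes and 3 misses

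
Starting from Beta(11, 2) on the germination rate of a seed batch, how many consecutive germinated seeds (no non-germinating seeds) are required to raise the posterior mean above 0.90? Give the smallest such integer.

After k germinated seeds and 0 non-germinating seeds the posterior is Beta(11+k, 2), with mean (11+k)/(11+2+k).
Set (11+k)/(13+k) > 0.90 and solve: k > (0.90·13 − 11)/(1 − 0.90) = 7.000.
The smallest integer exceeding 7.000 is 8, and checking k=8: (19)/(21) = 0.9048 > 0.90.

k = 8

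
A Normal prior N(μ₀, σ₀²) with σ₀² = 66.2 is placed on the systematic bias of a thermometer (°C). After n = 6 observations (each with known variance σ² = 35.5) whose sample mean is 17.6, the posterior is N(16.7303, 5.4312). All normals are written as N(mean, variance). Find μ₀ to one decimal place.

μ₀ = 7.0

The posterior mean is a precision-weighted average: μ_n = (τ₀μ₀ + τ_data·x̄)/(τ₀+τ_data), with τ₀=1/σ₀² and τ_data=n/σ².
Here τ₀ = 1/66.2 = 0.015106 and τ_data = 6/35.5 = 0.169014, so τ_n = 0.184120.
Rearranging for μ₀: μ₀ = (μ_n·τ_n − τ_data·x̄)/τ₀ = (16.7303·0.184120 − 0.169014·17.6) / 0.015106 = 0.105736/0.015106 ≈ 7.0.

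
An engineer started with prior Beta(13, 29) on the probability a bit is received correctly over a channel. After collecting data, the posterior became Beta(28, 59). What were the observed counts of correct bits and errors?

Under Beta–binomial conjugacy the posterior parameters are (a+s, b+f).
So s = 28 − 13 = 15 and f = 59 − 29 = 30.

15 correct bits and 30 errors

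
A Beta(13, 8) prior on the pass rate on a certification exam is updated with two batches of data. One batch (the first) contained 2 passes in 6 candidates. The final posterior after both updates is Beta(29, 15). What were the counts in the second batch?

14 passes and 3 failures

Sequential conjugate updates are equivalent to a single update on the pooled data, so total successes = posterior α − prior α and total failures = posterior β − prior β.
Total across both batches: 29−13=16 passes, 15−8=7 failures.
Subtract the first batch: 16−2=14 passes and 7−4=3 failures.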